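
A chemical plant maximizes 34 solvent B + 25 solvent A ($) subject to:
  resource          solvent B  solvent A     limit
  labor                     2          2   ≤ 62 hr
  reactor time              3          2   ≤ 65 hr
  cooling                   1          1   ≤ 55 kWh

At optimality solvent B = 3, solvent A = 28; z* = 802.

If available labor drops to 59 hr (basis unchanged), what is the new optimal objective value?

791.5

At the optimum: labor uses 62 of 62 (binding); reactor time uses 65 of 65 (binding); cooling uses 31 of 55 (slack = 24).
Since cooling is not tight, its dual is 0.
From A_Bᵀ y = c: 2·y_labor + 3·y_reactor time = 34; 2·y_labor + 2·y_reactor time = 25.
→ y_labor = 3.5 and y_reactor time = 9.
Δz = y_labor·Δb = 3.5 × (-3) = -10.5, so new z* = 802 − 10.5 = 791.5.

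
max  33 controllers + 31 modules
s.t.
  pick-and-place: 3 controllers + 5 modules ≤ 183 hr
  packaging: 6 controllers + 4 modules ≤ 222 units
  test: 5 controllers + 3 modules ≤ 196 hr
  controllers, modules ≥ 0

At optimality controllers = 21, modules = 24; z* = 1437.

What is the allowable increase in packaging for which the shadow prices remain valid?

21.375

Binding constraints: pick-and-place, packaging. The basis is B = [[3,5],[6,4]] with det -18.
Per unit increase in packaging, x* moves by d = (0.2778, -0.1667).
The basis stays optimal until test becomes binding; allowable increase = 21.375 units.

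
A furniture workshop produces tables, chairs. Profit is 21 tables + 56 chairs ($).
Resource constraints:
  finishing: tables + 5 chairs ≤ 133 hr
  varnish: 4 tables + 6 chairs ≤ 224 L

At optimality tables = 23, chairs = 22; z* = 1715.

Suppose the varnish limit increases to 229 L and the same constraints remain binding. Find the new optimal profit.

Check each constraint at x*: finishing 133/133 (tight); varnish 224/224 (tight).
From A_Bᵀ y = c: 1·y_finishing + 4·y_varnish = 21; 5·y_finishing + 6·y_varnish = 56.
This yields shadow prices y_finishing = 7, y_varnish = 3.5.
Δz = y_varnish·Δb = 3.5 × (5) = 17.5, so new z* = 1715 + 17.5 = 1732.5.

1732.5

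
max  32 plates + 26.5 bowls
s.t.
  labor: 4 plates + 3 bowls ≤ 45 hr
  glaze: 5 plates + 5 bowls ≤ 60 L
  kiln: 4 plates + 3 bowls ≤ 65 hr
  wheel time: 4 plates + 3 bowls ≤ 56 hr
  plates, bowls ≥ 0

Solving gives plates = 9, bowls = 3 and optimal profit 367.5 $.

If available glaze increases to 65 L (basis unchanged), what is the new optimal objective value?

Binding: labor and glaze. Non-binding: kiln (20 unused), wheel time (11 unused).
Since kiln, wheel time are not tight, their duals are 0.
From A_Bᵀ y = c: 4·y_labor + 5·y_glaze = 32; 3·y_labor + 5·y_glaze = 26.5.
This yields shadow prices y_labor = 5.5, y_glaze = 2.
Δz = y_glaze·Δb = 2 × (5) = 10, so new z* = 367.5 + 10 = 377.5.

377.5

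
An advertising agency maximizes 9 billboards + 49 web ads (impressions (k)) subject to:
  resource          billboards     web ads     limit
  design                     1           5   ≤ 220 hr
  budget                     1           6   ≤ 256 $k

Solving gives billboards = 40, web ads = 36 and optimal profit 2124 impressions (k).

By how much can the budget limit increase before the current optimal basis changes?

8

Binding constraints: design, budget. The basis is B = [[1,5],[1,6]] with det 1.
Per unit increase in budget, x* moves by d = (-5, 1).
The basis stays optimal until billboards reaches 0; allowable increase = 8 $k.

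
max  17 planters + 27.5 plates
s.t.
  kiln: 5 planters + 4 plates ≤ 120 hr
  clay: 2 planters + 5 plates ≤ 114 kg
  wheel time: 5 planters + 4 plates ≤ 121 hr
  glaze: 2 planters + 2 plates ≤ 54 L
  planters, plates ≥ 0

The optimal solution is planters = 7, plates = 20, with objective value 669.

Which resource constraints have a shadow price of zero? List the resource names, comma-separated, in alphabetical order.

kiln, wheel time

kiln: 115/120 (slack 5)
clay: 114/114 (binding)
wheel time: 115/121 (slack 6)
glaze: 54/54 (binding)
By complementary slackness, a constraint with positive slack has shadow price 0 → kiln, wheel time.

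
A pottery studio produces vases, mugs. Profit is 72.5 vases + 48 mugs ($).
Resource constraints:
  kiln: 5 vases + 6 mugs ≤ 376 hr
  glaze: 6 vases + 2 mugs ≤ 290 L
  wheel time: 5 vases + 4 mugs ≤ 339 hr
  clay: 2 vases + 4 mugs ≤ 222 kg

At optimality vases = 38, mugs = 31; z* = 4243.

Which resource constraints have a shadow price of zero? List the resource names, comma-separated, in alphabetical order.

clay, wheel time

kiln: 376/376 (binding)
glaze: 290/290 (binding)
wheel time: 314/339 (slack 25)
clay: 200/222 (slack 22)
By complementary slackness, a constraint with positive slack has shadow price 0 → clay, wheel time.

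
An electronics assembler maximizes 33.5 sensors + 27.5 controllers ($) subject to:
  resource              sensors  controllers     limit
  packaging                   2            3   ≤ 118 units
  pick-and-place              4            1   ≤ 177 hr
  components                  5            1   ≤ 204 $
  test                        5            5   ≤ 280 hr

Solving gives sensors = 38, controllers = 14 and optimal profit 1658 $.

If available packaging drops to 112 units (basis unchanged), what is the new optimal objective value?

At the optimum: packaging uses 118 of 118 (binding); pick-and-place uses 166 of 177 (slack = 11); components uses 204 of 204 (binding); test uses 260 of 280 (slack = 20).
Slack constraints have shadow price 0 (complementary slackness).
The binding rows give the dual system: 2·y_packaging + 5·y_components = 33.5 and 3·y_packaging + 1·y_components = 27.5.
Solving: y_packaging = 8, y_components = 3.5.
Δz = y_packaging·Δb = 8 × (-6) = -48, so new z* = 1658 − 48 = 1610.

1610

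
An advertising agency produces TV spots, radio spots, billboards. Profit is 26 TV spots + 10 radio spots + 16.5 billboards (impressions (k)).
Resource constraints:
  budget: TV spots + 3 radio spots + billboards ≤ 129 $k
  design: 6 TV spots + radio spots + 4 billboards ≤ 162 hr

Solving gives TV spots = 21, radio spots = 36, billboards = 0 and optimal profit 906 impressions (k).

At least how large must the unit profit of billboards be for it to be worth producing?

Both budget and design are binding at x*.
The binding rows give the dual system: 1·y_budget + 6·y_design = 26 and 3·y_budget + 1·y_design = 10.
Solving: y_budget = 2, y_design = 4.
billboards enters the basis when its profit ≥ yᵀa₃ = 2·1 + 4·4 = 18.

18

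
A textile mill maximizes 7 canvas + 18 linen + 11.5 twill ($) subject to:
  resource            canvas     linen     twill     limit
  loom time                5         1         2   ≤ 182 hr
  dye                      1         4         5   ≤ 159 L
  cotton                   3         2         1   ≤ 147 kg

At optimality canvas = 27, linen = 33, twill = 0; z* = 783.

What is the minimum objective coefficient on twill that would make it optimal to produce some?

21

Check each constraint at x*: loom time 168/182 (slack 14); dye 159/159 (tight); cotton 147/147 (tight).
Since loom time is not tight, its dual is 0.
The binding rows give the dual system: 1·y_dye + 3·y_cotton = 7 and 4·y_dye + 2·y_cotton = 18.
→ y_dye = 4 and y_cotton = 1.
twill enters the basis when its profit ≥ yᵀa₃ = 4·5 + 1·1 = 21.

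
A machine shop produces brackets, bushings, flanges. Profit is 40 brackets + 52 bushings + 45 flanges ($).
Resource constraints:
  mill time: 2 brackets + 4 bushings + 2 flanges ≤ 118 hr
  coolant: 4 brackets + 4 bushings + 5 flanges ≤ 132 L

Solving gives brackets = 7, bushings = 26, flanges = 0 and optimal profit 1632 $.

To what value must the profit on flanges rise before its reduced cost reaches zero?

Both mill time and coolant are binding at x*.
Dual feasibility on the basic columns requires 2·y_mill time + 4·y_coolant = 40, 4·y_mill time + 4·y_coolant = 52.
→ y_mill time = 6 and y_coolant = 7.
flanges enters the basis when its profit ≥ yᵀa₃ = 6·2 + 7·5 = 47.

47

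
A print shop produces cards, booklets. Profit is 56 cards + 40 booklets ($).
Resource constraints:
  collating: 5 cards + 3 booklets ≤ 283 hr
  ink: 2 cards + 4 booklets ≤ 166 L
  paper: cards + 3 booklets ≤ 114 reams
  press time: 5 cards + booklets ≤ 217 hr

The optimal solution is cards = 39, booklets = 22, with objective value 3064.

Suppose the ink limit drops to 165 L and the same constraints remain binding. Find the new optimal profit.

3056

At the optimum: collating uses 261 of 283 (slack = 22); ink uses 166 of 166 (binding); paper uses 105 of 114 (slack = 9); press time uses 217 of 217 (binding).
Slack constraints have shadow price 0 (complementary slackness).
The binding rows give the dual system: 2·y_ink + 5·y_press time = 56 and 4·y_ink + 1·y_press time = 40.
This yields shadow prices y_ink = 8, y_press time = 8.
Δz = y_ink·Δb = 8 × (-1) = -8, so new z* = 3064 − 8 = 3056.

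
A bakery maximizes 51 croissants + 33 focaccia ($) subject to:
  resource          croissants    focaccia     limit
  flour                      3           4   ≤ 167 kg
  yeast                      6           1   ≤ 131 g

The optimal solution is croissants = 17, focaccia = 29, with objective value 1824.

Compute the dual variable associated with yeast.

5

At the optimum: flour uses 167 of 167 (binding); yeast uses 131 of 131 (binding).
From A_Bᵀ y = c: 3·y_flour + 6·y_yeast = 51; 4·y_flour + 1·y_yeast = 33.
→ y_flour = 7 and y_yeast = 5.
Shadow price of yeast = 5.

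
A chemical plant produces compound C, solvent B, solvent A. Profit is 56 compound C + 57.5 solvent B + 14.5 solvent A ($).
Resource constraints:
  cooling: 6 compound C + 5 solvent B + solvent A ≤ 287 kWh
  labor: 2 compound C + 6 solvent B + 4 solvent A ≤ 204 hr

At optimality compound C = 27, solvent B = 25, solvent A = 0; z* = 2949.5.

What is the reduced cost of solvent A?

Check each constraint at x*: cooling 287/287 (tight); labor 204/204 (tight).
From A_Bᵀ y = c: 6·y_cooling + 2·y_labor = 56; 5·y_cooling + 6·y_labor = 57.5.
Solving: y_cooling = 8.5, y_labor = 2.5.
Reduced cost of solvent A: c₃ − yᵀa₃ = 14.5 − (8.5·1 + 2.5·4) = 14.5 − 18.5 = -4.

-4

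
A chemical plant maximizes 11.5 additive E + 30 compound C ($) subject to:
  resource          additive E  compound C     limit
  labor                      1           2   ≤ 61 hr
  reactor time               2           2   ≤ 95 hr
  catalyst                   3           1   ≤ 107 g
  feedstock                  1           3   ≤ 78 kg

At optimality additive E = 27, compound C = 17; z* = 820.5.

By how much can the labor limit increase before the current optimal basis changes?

Binding constraints: labor, feedstock. The basis is B = [[1,2],[1,3]] with det 1.
Per unit increase in labor, x* moves by d = (3, -1).
The basis stays optimal until catalyst becomes binding; allowable increase = 1.125 hr.

1.125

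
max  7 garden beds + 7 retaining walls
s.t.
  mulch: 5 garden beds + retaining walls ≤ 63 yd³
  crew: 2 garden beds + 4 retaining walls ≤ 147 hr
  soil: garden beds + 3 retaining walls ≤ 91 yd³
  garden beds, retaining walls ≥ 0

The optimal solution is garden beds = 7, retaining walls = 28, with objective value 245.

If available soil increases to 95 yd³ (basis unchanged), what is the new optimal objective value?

253

Check each constraint at x*: mulch 63/63 (tight); crew 126/147 (slack 21); soil 91/91 (tight).
Since crew is not tight, its dual is 0.
From A_Bᵀ y = c: 5·y_mulch + 1·y_soil = 7; 1·y_mulch + 3·y_soil = 7.
→ y_mulch = 1 and y_soil = 2.
Δz = y_soil·Δb = 2 × (4) = 8, so new z* = 245 + 8 = 253.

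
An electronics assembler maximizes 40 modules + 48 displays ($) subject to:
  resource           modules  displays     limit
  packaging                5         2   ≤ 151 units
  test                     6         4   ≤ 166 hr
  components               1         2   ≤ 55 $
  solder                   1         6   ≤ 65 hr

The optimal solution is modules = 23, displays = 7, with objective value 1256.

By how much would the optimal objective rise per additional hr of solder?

4

Check each constraint at x*: packaging 129/151 (slack 22); test 166/166 (tight); components 37/55 (slack 18); solder 65/65 (tight).
By complementary slackness, y = 0 for the non-binding constraints.
From A_Bᵀ y = c: 6·y_test + 1·y_solder = 40; 4·y_test + 6·y_solder = 48.
Solving: y_test = 6, y_solder = 4.
Shadow price of solder = 4.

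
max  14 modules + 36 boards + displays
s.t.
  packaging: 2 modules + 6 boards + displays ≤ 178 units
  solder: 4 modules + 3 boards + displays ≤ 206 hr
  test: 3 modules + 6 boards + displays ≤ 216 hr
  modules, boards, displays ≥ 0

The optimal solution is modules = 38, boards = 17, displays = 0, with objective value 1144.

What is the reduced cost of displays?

-5

Binding: packaging and test. Non-binding: solder (3 unused).
By complementary slackness, y = 0 for the non-binding constraint.
The binding rows give the dual system: 2·y_packaging + 3·y_test = 14 and 6·y_packaging + 6·y_test = 36.
This yields shadow prices y_packaging = 4, y_test = 2.
Reduced cost of displays: c₃ − yᵀa₃ = 1 − (4·1 + 2·1) = 1 − 6 = -5.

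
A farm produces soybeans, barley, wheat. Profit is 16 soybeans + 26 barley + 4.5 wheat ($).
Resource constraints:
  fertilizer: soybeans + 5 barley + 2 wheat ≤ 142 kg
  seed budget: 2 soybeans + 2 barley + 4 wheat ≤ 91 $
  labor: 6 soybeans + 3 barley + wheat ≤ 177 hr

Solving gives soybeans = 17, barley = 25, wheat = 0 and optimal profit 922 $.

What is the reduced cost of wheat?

-5.5

Binding: fertilizer and labor. Non-binding: seed budget (7 unused).
By complementary slackness, y = 0 for the non-binding constraint.
From A_Bᵀ y = c: 1·y_fertilizer + 6·y_labor = 16; 5·y_fertilizer + 3·y_labor = 26.
→ y_fertilizer = 4 and y_labor = 2.
Reduced cost of wheat: c₃ − yᵀa₃ = 4.5 − (4·2 + 2·1) = 4.5 − 10 = -5.5.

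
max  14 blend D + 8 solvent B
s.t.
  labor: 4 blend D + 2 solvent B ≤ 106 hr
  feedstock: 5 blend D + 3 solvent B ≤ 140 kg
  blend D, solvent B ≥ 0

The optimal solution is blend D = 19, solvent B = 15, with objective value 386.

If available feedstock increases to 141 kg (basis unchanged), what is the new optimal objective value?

Check each constraint at x*: labor 106/106 (tight); feedstock 140/140 (tight).
Dual feasibility on the basic columns requires 4·y_labor + 5·y_feedstock = 14, 2·y_labor + 3·y_feedstock = 8.
→ y_labor = 1 and y_feedstock = 2.
Δz = y_feedstock·Δb = 2 × (1) = 2, so new z* = 386 + 2 = 388.

388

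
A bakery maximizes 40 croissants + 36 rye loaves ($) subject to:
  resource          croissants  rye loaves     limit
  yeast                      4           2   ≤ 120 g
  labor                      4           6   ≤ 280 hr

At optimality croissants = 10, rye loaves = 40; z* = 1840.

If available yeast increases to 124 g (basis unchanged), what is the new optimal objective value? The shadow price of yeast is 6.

Δb = 4, so new z* = 1840 + (6)·(4) = 1840 + 24 = 1864.

1864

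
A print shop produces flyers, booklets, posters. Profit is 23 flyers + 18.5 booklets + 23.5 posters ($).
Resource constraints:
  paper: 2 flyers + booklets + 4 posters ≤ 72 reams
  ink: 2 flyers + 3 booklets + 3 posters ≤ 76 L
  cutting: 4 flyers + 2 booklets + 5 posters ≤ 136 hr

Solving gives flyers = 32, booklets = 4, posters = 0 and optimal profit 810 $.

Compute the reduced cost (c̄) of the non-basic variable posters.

-7

At the optimum: paper uses 68 of 72 (slack = 4); ink uses 76 of 76 (binding); cutting uses 136 of 136 (binding).
Slack constraints have shadow price 0 (complementary slackness).
Dual feasibility on the basic columns requires 2·y_ink + 4·y_cutting = 23, 3·y_ink + 2·y_cutting = 18.5.
Solving: y_ink = 3.5, y_cutting = 4.
Reduced cost of posters: c₃ − yᵀa₃ = 23.5 − (3.5·3 + 4·5) = 23.5 − 30.5 = -7.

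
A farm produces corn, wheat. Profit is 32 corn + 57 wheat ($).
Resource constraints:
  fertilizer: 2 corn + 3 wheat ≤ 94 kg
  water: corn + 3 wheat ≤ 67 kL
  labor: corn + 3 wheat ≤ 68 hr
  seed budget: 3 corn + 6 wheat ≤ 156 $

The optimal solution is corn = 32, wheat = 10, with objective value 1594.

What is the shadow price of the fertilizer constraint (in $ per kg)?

7

Binding: fertilizer and seed budget. Non-binding: water (5 unused), labor (6 unused).
By complementary slackness, y = 0 for the non-binding constraints.
Dual feasibility on the basic columns requires 2·y_fertilizer + 3·y_seed budget = 32, 3·y_fertilizer + 6·y_seed budget = 57.
This yields shadow prices y_fertilizer = 7, y_seed budget = 6.
Shadow price of fertilizer = 7.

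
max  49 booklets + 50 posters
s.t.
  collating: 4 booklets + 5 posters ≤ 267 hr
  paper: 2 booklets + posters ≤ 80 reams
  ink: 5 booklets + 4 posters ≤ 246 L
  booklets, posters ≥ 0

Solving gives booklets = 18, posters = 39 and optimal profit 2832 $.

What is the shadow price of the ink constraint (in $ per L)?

5

At the optimum: collating uses 267 of 267 (binding); paper uses 75 of 80 (slack = 5); ink uses 246 of 246 (binding).
By complementary slackness, y = 0 for the non-binding constraint.
From A_Bᵀ y = c: 4·y_collating + 5·y_ink = 49; 5·y_collating + 4·y_ink = 50.
→ y_collating = 6 and y_ink = 5.
Shadow price of ink = 5.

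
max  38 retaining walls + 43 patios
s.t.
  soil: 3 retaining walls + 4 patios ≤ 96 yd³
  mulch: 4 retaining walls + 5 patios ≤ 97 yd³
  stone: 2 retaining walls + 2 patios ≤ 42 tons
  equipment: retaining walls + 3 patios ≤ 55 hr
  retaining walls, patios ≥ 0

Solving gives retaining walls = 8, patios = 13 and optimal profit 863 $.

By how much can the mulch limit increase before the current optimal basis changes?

Binding constraints: mulch, stone. The basis is B = [[4,5],[2,2]] with det -2.
Per unit increase in mulch, x* moves by d = (-1, 1).
The basis stays optimal until equipment becomes binding; allowable increase = 4 yd³.

4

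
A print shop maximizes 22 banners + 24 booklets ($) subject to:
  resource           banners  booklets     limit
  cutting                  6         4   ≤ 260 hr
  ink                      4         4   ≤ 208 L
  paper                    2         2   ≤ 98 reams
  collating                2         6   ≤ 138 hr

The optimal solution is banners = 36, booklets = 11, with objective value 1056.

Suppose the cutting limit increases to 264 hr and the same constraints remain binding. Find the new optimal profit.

At the optimum: cutting uses 260 of 260 (binding); ink uses 188 of 208 (slack = 20); paper uses 94 of 98 (slack = 4); collating uses 138 of 138 (binding).
Since ink, paper are not tight, their duals are 0.
Dual feasibility on the basic columns requires 6·y_cutting + 2·y_collating = 22, 4·y_cutting + 6·y_collating = 24.
This yields shadow prices y_cutting = 3, y_collating = 2.
Δz = y_cutting·Δb = 3 × (4) = 12, so new z* = 1056 + 12 = 1068.

1068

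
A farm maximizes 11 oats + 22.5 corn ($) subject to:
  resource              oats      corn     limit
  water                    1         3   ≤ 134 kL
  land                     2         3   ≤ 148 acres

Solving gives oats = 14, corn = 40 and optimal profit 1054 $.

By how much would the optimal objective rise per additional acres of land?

3.5

Both water and land are binding at x*.
From A_Bᵀ y = c: 1·y_water + 2·y_land = 11; 3·y_water + 3·y_land = 22.5.
Solving: y_water = 4, y_land = 3.5.
Shadow price of land = 3.5.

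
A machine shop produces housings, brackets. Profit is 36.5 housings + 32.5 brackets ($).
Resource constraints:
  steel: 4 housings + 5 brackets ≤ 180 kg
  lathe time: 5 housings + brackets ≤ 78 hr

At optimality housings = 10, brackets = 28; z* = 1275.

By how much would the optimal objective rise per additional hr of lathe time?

Both steel and lathe time are binding at x*.
From A_Bᵀ y = c: 4·y_steel + 5·y_lathe time = 36.5; 5·y_steel + 1·y_lathe time = 32.5.
Solving: y_steel = 6, y_lathe time = 2.5.
Shadow price of lathe time = 2.5.

2.5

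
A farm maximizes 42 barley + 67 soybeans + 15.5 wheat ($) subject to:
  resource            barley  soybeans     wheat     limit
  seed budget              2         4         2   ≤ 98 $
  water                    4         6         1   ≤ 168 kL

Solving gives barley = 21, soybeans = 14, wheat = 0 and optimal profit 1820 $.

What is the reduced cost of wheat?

-1

At the optimum: seed budget uses 98 of 98 (binding); water uses 168 of 168 (binding).
From A_Bᵀ y = c: 2·y_seed budget + 4·y_water = 42; 4·y_seed budget + 6·y_water = 67.
This yields shadow prices y_seed budget = 4, y_water = 8.5.
Reduced cost of wheat: c₃ − yᵀa₃ = 15.5 − (4·2 + 8.5·1) = 15.5 − 16.5 = -1.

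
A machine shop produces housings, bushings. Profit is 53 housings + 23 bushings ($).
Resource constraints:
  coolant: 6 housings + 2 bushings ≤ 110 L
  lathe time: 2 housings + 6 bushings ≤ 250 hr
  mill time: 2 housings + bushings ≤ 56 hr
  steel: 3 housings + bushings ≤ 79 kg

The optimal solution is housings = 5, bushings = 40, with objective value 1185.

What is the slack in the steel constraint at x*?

steel used = 3·5 + 1·40 = 55; slack = 79 − 55 = 24.

24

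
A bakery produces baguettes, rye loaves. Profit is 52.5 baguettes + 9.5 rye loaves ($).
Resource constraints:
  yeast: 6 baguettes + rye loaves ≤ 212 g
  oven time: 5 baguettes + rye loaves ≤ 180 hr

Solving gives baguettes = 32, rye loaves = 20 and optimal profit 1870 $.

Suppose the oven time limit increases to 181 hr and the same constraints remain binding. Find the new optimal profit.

Both yeast and oven time are binding at x*.
The binding rows give the dual system: 6·y_yeast + 5·y_oven time = 52.5 and 1·y_yeast + 1·y_oven time = 9.5.
This yields shadow prices y_yeast = 5, y_oven time = 4.5.
Δz = y_oven time·Δb = 4.5 × (1) = 4.5, so new z* = 1870 + 4.5 = 1874.5.

1874.5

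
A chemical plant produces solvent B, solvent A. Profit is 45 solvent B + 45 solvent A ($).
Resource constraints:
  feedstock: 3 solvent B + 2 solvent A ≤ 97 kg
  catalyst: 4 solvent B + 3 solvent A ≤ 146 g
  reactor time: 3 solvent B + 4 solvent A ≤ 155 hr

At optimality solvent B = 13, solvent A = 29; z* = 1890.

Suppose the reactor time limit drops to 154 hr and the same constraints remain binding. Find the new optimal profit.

1882.5

At the optimum: feedstock uses 97 of 97 (binding); catalyst uses 139 of 146 (slack = 7); reactor time uses 155 of 155 (binding).
Slack constraints have shadow price 0 (complementary slackness).
The binding rows give the dual system: 3·y_feedstock + 3·y_reactor time = 45 and 2·y_feedstock + 4·y_reactor time = 45.
→ y_feedstock = 7.5 and y_reactor time = 7.5.
Δz = y_reactor time·Δb = 7.5 × (-1) = -7.5, so new z* = 1890 − 7.5 = 1882.5.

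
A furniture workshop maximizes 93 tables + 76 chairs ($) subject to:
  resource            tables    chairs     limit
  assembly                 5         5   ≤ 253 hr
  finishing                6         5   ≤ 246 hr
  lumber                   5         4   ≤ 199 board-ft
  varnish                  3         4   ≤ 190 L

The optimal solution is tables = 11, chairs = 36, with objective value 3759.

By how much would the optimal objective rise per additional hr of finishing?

8

Check each constraint at x*: assembly 235/253 (slack 18); finishing 246/246 (tight); lumber 199/199 (tight); varnish 177/190 (slack 13).
By complementary slackness, y = 0 for the non-binding constraints.
From A_Bᵀ y = c: 6·y_finishing + 5·y_lumber = 93; 5·y_finishing + 4·y_lumber = 76.
Solving: y_finishing = 8, y_lumber = 9.
Shadow price of finishing = 8.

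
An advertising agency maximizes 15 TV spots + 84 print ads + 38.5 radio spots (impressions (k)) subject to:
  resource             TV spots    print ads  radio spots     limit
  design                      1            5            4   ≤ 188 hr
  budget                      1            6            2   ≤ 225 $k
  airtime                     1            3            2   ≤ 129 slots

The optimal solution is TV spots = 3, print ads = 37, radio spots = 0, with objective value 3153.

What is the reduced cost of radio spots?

At the optimum: design uses 188 of 188 (binding); budget uses 225 of 225 (binding); airtime uses 114 of 129 (slack = 15).
Slack constraints have shadow price 0 (complementary slackness).
The binding rows give the dual system: 1·y_design + 1·y_budget = 15 and 5·y_design + 6·y_budget = 84.
→ y_design = 6 and y_budget = 9.
Reduced cost of radio spots: c₃ − yᵀa₃ = 38.5 − (6·4 + 9·2) = 38.5 − 42 = -3.5.

-3.5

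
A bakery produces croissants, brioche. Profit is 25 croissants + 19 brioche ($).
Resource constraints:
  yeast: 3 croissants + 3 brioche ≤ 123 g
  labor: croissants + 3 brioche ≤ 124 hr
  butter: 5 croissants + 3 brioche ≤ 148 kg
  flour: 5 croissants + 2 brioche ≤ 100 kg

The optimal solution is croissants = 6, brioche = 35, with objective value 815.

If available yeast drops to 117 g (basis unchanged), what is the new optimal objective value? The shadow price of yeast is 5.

Δb = -6, so new z* = 815 + (5)·(-6) = 815 − 30 = 785.

785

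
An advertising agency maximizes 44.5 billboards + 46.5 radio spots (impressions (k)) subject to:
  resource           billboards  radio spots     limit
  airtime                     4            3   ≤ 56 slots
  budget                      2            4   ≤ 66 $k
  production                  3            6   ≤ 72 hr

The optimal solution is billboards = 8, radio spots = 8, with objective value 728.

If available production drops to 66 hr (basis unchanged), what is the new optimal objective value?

707

Binding: airtime and production. Non-binding: budget (18 unused).
Slack constraints have shadow price 0 (complementary slackness).
Dual feasibility on the basic columns requires 4·y_airtime + 3·y_production = 44.5, 3·y_airtime + 6·y_production = 46.5.
→ y_airtime = 8.5 and y_production = 3.5.
Δz = y_production·Δb = 3.5 × (-6) = -21, so new z* = 728 − 21 = 707.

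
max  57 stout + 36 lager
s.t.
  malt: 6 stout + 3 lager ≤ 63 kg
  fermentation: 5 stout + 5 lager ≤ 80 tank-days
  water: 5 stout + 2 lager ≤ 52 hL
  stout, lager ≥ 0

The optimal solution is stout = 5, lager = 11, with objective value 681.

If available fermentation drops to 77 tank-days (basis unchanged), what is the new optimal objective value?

672

At the optimum: malt uses 63 of 63 (binding); fermentation uses 80 of 80 (binding); water uses 47 of 52 (slack = 5).
Since water is not tight, its dual is 0.
Dual feasibility on the basic columns requires 6·y_malt + 5·y_fermentation = 57, 3·y_malt + 5·y_fermentation = 36.
Solving: y_malt = 7, y_fermentation = 3.
Δz = y_fermentation·Δb = 3 × (-3) = -9, so new z* = 681 − 9 = 672.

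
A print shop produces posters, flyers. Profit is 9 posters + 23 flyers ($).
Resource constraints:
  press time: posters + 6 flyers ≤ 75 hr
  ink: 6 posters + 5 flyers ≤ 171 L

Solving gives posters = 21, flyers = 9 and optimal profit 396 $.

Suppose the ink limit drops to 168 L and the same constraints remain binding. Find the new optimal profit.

Both press time and ink are binding at x*.
The binding rows give the dual system: 1·y_press time + 6·y_ink = 9 and 6·y_press time + 5·y_ink = 23.
Solving: y_press time = 3, y_ink = 1.
Δz = y_ink·Δb = 1 × (-3) = -3, so new z* = 396 − 3 = 393.

393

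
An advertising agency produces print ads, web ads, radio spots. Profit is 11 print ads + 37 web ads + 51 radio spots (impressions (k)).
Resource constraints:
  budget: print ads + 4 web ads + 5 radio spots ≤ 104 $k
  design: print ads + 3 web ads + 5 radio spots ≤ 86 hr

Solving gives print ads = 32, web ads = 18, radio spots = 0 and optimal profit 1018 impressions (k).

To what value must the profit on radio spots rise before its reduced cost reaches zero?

55

Check each constraint at x*: budget 104/104 (tight); design 86/86 (tight).
The binding rows give the dual system: 1·y_budget + 1·y_design = 11 and 4·y_budget + 3·y_design = 37.
This yields shadow prices y_budget = 4, y_design = 7.
radio spots enters the basis when its profit ≥ yᵀa₃ = 4·5 + 7·5 = 55.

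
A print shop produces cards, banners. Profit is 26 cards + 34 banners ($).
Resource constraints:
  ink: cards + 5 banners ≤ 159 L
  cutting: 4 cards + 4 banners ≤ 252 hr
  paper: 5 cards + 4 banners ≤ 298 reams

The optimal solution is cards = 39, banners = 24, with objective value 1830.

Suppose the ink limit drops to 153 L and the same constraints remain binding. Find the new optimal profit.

Binding: ink and cutting. Non-binding: paper (7 unused).
Slack constraints have shadow price 0 (complementary slackness).
The binding rows give the dual system: 1·y_ink + 4·y_cutting = 26 and 5·y_ink + 4·y_cutting = 34.
Solving: y_ink = 2, y_cutting = 6.
Δz = y_ink·Δb = 2 × (-6) = -12, so new z* = 1830 − 12 = 1818.

1818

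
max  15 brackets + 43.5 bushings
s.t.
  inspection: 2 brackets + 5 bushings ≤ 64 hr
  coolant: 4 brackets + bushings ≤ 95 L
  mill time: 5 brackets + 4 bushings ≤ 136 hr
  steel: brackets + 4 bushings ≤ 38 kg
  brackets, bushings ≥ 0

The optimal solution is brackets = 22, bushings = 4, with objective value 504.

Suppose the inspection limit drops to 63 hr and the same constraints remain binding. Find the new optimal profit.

498.5

Binding: inspection and steel. Non-binding: coolant (3 unused), mill time (10 unused).
Slack constraints have shadow price 0 (complementary slackness).
Dual feasibility on the basic columns requires 2·y_inspection + 1·y_steel = 15, 5·y_inspection + 4·y_steel = 43.5.
→ y_inspection = 5.5 and y_steel = 4.
Δz = y_inspection·Δb = 5.5 × (-1) = -5.5, so new z* = 504 − 5.5 = 498.5.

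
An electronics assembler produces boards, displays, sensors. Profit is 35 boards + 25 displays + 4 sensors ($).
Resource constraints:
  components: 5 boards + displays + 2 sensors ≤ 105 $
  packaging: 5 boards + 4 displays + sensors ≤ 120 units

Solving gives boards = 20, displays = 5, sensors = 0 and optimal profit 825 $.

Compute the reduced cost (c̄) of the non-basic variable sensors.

Check each constraint at x*: components 105/105 (tight); packaging 120/120 (tight).
From A_Bᵀ y = c: 5·y_components + 5·y_packaging = 35; 1·y_components + 4·y_packaging = 25.
→ y_components = 1 and y_packaging = 6.
Reduced cost of sensors: c₃ − yᵀa₃ = 4 − (1·2 + 6·1) = 4 − 8 = -4.

-4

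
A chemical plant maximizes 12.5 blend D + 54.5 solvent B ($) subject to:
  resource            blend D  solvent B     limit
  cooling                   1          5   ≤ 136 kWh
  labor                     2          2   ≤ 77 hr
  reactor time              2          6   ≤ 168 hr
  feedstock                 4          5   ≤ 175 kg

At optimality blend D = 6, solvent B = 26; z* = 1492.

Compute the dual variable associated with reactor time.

At the optimum: cooling uses 136 of 136 (binding); labor uses 64 of 77 (slack = 13); reactor time uses 168 of 168 (binding); feedstock uses 154 of 175 (slack = 21).
Since labor, feedstock are not tight, their duals are 0.
The binding rows give the dual system: 1·y_cooling + 2·y_reactor time = 12.5 and 5·y_cooling + 6·y_reactor time = 54.5.
Solving: y_cooling = 8.5, y_reactor time = 2.
Shadow price of reactor time = 2.

2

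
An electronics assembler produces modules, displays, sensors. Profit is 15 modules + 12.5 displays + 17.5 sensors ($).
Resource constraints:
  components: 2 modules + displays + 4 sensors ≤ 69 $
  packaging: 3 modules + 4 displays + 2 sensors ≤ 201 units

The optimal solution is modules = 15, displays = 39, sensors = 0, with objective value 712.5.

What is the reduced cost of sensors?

Both components and packaging are binding at x*.
From A_Bᵀ y = c: 2·y_components + 3·y_packaging = 15; 1·y_components + 4·y_packaging = 12.5.
Solving: y_components = 4.5, y_packaging = 2.
Reduced cost of sensors: c₃ − yᵀa₃ = 17.5 − (4.5·4 + 2·2) = 17.5 − 22 = -4.5.

-4.5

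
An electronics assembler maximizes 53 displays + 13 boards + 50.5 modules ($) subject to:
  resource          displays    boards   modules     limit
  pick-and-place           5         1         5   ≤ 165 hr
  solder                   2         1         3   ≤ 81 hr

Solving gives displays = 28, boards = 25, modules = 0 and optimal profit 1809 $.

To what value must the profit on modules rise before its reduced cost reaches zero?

Check each constraint at x*: pick-and-place 165/165 (tight); solder 81/81 (tight).
The binding rows give the dual system: 5·y_pick-and-place + 2·y_solder = 53 and 1·y_pick-and-place + 1·y_solder = 13.
→ y_pick-and-place = 9 and y_solder = 4.
modules enters the basis when its profit ≥ yᵀa₃ = 9·5 + 4·3 = 57.

57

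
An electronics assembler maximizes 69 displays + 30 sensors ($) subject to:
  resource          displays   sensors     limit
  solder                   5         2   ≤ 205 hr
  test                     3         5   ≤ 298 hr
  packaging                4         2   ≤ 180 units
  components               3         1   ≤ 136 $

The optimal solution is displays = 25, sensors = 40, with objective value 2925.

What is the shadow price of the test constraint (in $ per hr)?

0

Binding: solder and packaging. Non-binding: test (23 unused), components (21 unused).
Since test, components are not tight, their duals are 0.
From A_Bᵀ y = c: 5·y_solder + 4·y_packaging = 69; 2·y_solder + 2·y_packaging = 30.
This yields shadow prices y_solder = 9, y_packaging = 6.
Shadow price of test = 0.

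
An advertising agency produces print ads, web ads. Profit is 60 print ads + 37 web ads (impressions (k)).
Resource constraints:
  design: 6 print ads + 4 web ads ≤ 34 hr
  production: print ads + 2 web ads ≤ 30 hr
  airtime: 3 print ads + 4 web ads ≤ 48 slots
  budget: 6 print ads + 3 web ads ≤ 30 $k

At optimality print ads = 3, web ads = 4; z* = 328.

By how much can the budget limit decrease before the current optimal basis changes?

4.5

Binding constraints: design, budget. The basis is B = [[6,4],[6,3]] with det -6.
Per unit decrease in budget, x* moves by d = (-0.6667, 1).
The basis stays optimal until print ads reaches 0; allowable decrease = 4.5 $k.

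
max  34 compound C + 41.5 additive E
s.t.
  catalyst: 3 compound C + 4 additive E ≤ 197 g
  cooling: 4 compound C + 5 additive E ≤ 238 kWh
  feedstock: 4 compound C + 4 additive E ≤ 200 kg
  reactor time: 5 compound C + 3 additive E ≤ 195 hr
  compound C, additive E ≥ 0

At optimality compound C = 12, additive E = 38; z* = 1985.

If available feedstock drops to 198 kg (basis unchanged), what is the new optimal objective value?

1983

Check each constraint at x*: catalyst 188/197 (slack 9); cooling 238/238 (tight); feedstock 200/200 (tight); reactor time 174/195 (slack 21).
Since catalyst, reactor time are not tight, their duals are 0.
The binding rows give the dual system: 4·y_cooling + 4·y_feedstock = 34 and 5·y_cooling + 4·y_feedstock = 41.5.
→ y_cooling = 7.5 and y_feedstock = 1.
Δz = y_feedstock·Δb = 1 × (-2) = -2, so new z* = 1985 − 2 = 1983.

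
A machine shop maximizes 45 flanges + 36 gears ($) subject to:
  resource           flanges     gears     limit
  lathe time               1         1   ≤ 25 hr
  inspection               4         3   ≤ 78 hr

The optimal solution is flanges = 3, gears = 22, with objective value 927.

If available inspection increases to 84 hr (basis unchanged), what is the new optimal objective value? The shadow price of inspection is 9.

981

Δb = 6, so new z* = 927 + (9)·(6) = 927 + 54 = 981.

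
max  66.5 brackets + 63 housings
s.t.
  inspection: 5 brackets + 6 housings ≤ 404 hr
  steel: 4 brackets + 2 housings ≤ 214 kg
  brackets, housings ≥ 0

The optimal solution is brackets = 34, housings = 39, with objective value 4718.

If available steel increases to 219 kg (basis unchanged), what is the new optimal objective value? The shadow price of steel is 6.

4748

Δb = 5, so new z* = 4718 + (6)·(5) = 4718 + 30 = 4748.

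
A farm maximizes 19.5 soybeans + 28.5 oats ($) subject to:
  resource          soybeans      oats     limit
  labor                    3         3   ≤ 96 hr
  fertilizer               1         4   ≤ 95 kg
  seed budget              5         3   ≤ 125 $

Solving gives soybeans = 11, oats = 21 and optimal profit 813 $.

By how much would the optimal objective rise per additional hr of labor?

Binding: labor and fertilizer. Non-binding: seed budget (7 unused).
Since seed budget is not tight, its dual is 0.
The binding rows give the dual system: 3·y_labor + 1·y_fertilizer = 19.5 and 3·y_labor + 4·y_fertilizer = 28.5.
Solving: y_labor = 5.5, y_fertilizer = 3.
Shadow price of labor = 5.5.

5.5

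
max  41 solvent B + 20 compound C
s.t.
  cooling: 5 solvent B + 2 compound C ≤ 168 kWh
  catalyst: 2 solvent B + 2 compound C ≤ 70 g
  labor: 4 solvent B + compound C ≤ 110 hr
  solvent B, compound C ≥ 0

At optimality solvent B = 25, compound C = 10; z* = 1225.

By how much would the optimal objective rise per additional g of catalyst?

Check each constraint at x*: cooling 145/168 (slack 23); catalyst 70/70 (tight); labor 110/110 (tight).
Slack constraints have shadow price 0 (complementary slackness).
Dual feasibility on the basic columns requires 2·y_catalyst + 4·y_labor = 41, 2·y_catalyst + 1·y_labor = 20.
Solving: y_catalyst = 6.5, y_labor = 7.
Shadow price of catalyst = 6.5.

6.5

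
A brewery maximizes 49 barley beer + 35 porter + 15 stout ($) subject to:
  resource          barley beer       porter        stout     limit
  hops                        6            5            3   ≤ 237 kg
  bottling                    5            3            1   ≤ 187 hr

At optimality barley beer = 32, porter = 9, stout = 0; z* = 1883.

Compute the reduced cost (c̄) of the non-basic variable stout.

-2

At the optimum: hops uses 237 of 237 (binding); bottling uses 187 of 187 (binding).
From A_Bᵀ y = c: 6·y_hops + 5·y_bottling = 49; 5·y_hops + 3·y_bottling = 35.
→ y_hops = 4 and y_bottling = 5.
Reduced cost of stout: c₃ − yᵀa₃ = 15 − (4·3 + 5·1) = 15 − 17 = -2.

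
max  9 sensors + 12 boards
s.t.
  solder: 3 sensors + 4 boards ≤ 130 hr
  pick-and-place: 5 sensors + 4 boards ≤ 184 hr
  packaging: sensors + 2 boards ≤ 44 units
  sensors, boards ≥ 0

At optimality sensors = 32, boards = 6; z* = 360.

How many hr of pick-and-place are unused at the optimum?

pick-and-place used = 5·32 + 4·6 = 184; slack = 184 − 184 = 0.

0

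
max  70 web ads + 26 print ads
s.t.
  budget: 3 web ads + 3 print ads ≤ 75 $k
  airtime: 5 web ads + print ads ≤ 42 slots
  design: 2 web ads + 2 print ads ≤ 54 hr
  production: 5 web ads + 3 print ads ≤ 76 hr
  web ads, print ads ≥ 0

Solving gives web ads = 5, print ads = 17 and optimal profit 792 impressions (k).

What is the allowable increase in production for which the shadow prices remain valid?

7.5

Binding constraints: airtime, production. The basis is B = [[5,1],[5,3]] with det 10.
Per unit increase in production, x* moves by d = (-0.1, 0.5).
The basis stays optimal until budget becomes binding; allowable increase = 7.5 hr.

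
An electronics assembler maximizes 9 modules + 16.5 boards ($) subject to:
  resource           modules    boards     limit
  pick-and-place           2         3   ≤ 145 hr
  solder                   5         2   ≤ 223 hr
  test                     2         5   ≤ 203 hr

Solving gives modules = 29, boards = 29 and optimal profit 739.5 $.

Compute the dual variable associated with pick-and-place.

3

Check each constraint at x*: pick-and-place 145/145 (tight); solder 203/223 (slack 20); test 203/203 (tight).
Slack constraints have shadow price 0 (complementary slackness).
Dual feasibility on the basic columns requires 2·y_pick-and-place + 2·y_test = 9, 3·y_pick-and-place + 5·y_test = 16.5.
Solving: y_pick-and-place = 3, y_test = 1.5.
Shadow price of pick-and-place = 3.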